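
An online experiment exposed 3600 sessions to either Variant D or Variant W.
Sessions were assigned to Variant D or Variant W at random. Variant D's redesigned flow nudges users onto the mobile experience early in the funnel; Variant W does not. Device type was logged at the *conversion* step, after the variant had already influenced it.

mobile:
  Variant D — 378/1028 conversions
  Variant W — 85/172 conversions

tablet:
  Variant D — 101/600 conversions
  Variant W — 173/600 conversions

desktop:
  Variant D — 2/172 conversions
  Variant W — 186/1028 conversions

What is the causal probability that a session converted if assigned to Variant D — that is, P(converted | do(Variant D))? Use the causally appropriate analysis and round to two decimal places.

0.27

Device type lies on the pathway variant → device type → outcome, so adjusting for it blocks the indirect effect. For the total causal effect of variant, use the unadjusted pooled rates.
So P(outcome | do(Variant D)) is just the pooled rate for Variant D: 481/1800 = 0.267.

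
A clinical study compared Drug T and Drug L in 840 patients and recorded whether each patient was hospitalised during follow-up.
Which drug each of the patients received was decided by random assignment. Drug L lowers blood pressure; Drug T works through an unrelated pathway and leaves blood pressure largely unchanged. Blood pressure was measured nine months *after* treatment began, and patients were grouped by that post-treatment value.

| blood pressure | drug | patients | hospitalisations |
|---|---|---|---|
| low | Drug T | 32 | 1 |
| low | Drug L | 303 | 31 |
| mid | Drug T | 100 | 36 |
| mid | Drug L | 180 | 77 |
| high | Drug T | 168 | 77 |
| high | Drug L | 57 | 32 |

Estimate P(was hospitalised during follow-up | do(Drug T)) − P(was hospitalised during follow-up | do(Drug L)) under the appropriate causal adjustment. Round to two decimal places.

Drug T is lower inside every blood pressure stratum but Drug L is lower in aggregate. Whether to stratify depends on how blood pressure relates to the drug.
Stratifying would compare drugs among patients the drugs themselves sorted into blood pressure groups — a form of selection on an intermediate. The unconditioned pooled rates give the total causal effect.
The causal difference is the pooled difference: 0.380 − 0.259 = +0.121.

+0.12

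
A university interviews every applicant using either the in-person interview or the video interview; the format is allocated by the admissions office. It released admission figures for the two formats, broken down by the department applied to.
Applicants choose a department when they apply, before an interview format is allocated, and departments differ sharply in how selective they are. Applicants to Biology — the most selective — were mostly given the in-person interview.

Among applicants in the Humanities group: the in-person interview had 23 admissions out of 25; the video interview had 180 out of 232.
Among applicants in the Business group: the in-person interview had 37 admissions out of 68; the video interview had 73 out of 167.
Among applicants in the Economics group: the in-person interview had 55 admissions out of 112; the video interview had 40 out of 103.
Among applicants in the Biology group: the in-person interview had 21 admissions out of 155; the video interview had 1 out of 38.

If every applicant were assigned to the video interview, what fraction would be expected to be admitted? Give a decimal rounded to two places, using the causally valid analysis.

0.43

Within every department level the in-person interview has the higher rate, yet pooled the video interview does — Simpson's reversal.
Department is set before the interview format has any effect — it is not caused by the interview format — and it independently drives the outcome. That makes it a confounder, so the causal comparison is within department levels.
Standardising the video interview to the population department mix: 0.286·180/232 + 0.261·73/167 + 0.239·40/103 + 0.214·1/38 = 0.434.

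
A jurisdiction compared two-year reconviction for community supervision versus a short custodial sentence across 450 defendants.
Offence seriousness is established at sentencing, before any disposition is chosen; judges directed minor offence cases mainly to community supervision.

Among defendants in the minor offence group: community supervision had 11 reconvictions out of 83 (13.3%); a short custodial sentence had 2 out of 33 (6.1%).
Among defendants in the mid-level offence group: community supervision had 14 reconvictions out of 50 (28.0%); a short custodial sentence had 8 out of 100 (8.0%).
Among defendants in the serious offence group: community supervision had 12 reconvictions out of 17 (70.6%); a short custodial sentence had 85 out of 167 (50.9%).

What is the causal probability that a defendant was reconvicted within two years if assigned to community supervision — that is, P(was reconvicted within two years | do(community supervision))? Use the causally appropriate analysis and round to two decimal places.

a short custodial sentence is lower inside every offence seriousness stratum but community supervision is lower in aggregate. Whether to stratify depends on how offence seriousness relates to the disposition.
Offence seriousness differs across dispositions for reasons unrelated to any effect of the disposition itself, and it separately predicts the outcome — a classic confounder. We must compare within offence seriousness levels.
Standardising community supervision to the population offence seriousness mix: 0.258·11/83 + 0.333·14/50 + 0.409·12/17 = 0.416.

0.42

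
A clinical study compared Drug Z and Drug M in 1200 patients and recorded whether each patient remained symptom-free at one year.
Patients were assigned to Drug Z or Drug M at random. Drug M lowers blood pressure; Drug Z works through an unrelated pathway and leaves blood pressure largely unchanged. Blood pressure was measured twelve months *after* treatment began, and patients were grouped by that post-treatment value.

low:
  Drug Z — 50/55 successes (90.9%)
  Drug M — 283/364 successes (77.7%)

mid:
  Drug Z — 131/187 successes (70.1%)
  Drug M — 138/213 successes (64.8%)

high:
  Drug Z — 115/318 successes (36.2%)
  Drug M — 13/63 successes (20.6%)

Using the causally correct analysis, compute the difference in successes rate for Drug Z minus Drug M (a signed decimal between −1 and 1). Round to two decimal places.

-0.15

Because the drug influences blood pressure, blood pressure is a post-treatment mediator, not a confounder. Stratifying on it would bias the estimate; the causal effect is the crude pooled difference.
The causal difference is the pooled difference: 0.529 − 0.678 = -0.150.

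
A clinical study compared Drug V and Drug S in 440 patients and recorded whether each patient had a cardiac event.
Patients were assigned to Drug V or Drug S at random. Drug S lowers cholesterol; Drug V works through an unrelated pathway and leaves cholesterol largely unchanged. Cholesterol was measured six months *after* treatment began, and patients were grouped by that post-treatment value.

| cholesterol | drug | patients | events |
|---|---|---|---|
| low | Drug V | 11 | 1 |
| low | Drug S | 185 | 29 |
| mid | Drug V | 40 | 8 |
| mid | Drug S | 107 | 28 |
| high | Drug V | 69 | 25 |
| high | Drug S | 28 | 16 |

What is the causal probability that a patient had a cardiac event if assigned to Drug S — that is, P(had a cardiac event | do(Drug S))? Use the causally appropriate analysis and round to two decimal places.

0.23

The cholesterol-specific comparison favours Drug V throughout, but the pooled figures favour Drug S. The question is whether to condition on cholesterol.
Cholesterol is downstream of the drug. One should not condition on a consequence of treatment, so the overall rates are the right comparison.
So P(outcome | do(Drug S)) is just the pooled rate for Drug S: 73/320 = 0.228.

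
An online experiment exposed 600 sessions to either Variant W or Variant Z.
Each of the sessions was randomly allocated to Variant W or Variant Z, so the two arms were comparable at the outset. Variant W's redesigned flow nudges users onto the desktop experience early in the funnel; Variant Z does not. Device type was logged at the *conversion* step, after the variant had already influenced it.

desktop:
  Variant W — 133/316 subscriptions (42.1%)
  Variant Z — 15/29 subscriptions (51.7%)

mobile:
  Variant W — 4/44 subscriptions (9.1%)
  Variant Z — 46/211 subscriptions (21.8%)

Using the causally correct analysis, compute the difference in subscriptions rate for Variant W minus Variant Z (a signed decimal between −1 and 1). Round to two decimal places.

Variant Z is higher inside every device type stratum but Variant W is higher in aggregate. Whether to stratify depends on how device type relates to the variant.
Stratifying would compare variants among sessions the variants themselves sorted into device type groups — a form of selection on an intermediate. The unconditioned pooled rates give the total causal effect.
The causal difference is the pooled difference: 0.381 − 0.254 = +0.126.

+0.13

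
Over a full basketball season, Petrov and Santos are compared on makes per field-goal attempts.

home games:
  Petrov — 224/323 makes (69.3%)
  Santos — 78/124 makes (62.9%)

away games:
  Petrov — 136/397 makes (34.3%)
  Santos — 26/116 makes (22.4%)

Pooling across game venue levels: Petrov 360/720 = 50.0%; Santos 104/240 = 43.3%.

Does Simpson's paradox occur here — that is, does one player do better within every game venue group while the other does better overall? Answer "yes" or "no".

Within each game venue level (home games 69.3% vs 62.9%; away games 34.3% vs 22.4%), Petrov has the higher rate every time. Pooled: 50.0% vs 43.3% — Petrov has the higher rate overall. They agree.

no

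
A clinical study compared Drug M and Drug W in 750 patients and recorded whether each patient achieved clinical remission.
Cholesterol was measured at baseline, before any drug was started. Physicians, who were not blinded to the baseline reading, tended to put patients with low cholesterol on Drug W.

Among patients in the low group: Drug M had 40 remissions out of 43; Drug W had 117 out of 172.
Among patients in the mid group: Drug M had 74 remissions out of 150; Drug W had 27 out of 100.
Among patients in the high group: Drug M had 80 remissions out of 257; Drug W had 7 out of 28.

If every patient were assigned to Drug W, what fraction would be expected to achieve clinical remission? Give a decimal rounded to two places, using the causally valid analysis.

0.38

Cholesterol satisfies the back-door criterion: it is not a descendant of the drug, and it blocks the spurious path from drug to outcome. Adjusting for it (i.e., using the within-cholesterol rates) gives the causal effect.
Standardising Drug W to the population cholesterol mix: 0.287·117/172 + 0.333·27/100 + 0.380·7/28 = 0.380.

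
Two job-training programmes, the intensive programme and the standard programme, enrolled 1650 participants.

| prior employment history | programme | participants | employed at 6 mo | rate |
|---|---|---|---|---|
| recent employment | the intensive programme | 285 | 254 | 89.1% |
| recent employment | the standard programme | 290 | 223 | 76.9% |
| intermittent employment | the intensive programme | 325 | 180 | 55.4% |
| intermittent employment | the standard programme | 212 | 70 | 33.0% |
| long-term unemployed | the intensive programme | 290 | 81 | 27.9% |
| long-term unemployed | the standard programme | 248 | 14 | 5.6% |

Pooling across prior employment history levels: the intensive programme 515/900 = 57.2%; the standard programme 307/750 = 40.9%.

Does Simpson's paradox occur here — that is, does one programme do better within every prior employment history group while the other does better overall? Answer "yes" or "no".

Within each prior employment history level (recent employment 89.1% vs 76.9%; intermittent employment 55.4% vs 33.0%; long-term unemployed 27.9% vs 5.6%), the intensive programme has the higher rate every time. Pooled: 57.2% vs 40.9% — the intensive programme has the higher rate overall. They agree.

no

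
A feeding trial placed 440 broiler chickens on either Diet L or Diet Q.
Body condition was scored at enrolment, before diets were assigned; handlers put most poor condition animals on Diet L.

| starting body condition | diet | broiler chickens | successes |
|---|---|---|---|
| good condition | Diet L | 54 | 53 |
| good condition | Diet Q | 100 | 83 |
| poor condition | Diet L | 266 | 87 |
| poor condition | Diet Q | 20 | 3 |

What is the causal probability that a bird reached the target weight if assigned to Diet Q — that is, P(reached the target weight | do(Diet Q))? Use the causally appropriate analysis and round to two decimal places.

Since starting body condition is a pre-existing factor (not a product of the diet) and it affects the outcome on its own, it is a confounder. The stratified rates, not the pooled rate, identify the causal effect.
Standardising Diet Q to the population starting body condition mix: 0.350·83/100 + 0.650·3/20 = 0.388.

0.39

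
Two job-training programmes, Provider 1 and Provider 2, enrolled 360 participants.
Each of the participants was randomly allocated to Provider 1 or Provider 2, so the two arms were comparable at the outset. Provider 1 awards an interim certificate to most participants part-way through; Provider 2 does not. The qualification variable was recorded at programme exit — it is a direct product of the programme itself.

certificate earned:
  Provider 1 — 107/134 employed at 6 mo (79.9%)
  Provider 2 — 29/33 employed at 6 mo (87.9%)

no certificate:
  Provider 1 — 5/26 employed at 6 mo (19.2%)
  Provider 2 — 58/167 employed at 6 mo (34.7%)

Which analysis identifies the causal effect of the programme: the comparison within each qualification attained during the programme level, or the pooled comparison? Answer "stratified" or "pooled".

The qualification attained during the programme-specific comparison favours Provider 2 throughout, but the pooled figures favour Provider 1. The question is whether to condition on qualification attained during the programme.
Qualification attained during the programme is recorded after the programme and is itself shifted by it — it sits on the causal path from programme to outcome. Conditioning on a mediator would strip out part of the effect we want; the pooled comparison gives the total causal effect.
Pooled: Provider 1 70.0% vs Provider 2 43.5%; Provider 1 is higher overall.

pooled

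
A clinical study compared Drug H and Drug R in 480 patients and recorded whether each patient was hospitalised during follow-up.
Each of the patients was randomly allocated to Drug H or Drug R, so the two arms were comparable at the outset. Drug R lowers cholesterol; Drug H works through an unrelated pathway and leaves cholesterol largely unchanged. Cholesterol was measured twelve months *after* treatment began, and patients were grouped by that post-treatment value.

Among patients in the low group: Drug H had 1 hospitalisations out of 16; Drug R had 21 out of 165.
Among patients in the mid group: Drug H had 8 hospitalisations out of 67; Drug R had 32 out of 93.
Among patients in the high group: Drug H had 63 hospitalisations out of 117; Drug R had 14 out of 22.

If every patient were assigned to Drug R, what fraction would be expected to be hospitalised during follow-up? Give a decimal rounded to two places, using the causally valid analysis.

0.24

Cholesterol lies on the pathway drug → cholesterol → outcome, so adjusting for it blocks the indirect effect. For the total causal effect of drug, use the unadjusted pooled rates.
So P(outcome | do(Drug R)) is just the pooled rate for Drug R: 67/280 = 0.239.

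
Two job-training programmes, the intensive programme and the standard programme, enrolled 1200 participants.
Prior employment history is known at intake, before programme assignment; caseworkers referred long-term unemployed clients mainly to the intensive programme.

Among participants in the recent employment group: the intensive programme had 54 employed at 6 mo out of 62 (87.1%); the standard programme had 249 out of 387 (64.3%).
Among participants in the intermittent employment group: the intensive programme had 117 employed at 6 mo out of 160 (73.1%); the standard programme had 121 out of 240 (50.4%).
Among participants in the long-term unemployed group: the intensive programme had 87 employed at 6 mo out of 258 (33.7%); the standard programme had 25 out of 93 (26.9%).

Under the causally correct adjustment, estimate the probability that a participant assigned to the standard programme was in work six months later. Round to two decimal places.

0.49

Within every prior employment history level the intensive programme has the higher rate, yet pooled the standard programme does — Simpson's reversal.
Prior employment history differs across programmes for reasons unrelated to any effect of the programme itself, and it separately predicts the outcome — a classic confounder. We must compare within prior employment history levels.
Standardising the standard programme to the population prior employment history mix: 0.374·249/387 + 0.333·121/240 + 0.292·25/93 = 0.487.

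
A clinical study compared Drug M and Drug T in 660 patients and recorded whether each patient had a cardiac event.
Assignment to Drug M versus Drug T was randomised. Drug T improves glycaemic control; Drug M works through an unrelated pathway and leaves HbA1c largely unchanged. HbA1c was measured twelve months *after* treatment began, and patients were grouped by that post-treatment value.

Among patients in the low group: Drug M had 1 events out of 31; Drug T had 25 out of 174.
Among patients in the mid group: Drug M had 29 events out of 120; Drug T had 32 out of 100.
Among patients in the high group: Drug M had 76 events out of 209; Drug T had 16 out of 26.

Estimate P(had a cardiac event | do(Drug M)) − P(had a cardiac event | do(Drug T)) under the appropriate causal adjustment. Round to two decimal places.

+0.05

Stratifying would compare drugs among patients the drugs themselves sorted into HbA1c groups — a form of selection on an intermediate. The unconditioned pooled rates give the total causal effect.
The causal difference is the pooled difference: 0.294 − 0.243 = +0.051.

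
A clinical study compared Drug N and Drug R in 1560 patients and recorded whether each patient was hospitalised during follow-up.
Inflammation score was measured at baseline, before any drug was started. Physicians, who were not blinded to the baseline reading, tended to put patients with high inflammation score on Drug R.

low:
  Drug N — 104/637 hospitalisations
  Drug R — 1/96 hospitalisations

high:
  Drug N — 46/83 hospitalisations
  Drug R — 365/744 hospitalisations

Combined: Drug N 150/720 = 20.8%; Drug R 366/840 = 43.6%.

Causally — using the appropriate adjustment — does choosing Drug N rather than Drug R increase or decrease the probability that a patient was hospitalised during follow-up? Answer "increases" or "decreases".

Inflammation score satisfies the back-door criterion: it is not a descendant of the drug, and it blocks the spurious path from drug to outcome. Adjusting for it (i.e., using the within-inflammation score rates) gives the causal effect.
Within each level — low: 16.3% vs 1.0%; high: 55.4% vs 49.1% — Drug R is lower every time.

increases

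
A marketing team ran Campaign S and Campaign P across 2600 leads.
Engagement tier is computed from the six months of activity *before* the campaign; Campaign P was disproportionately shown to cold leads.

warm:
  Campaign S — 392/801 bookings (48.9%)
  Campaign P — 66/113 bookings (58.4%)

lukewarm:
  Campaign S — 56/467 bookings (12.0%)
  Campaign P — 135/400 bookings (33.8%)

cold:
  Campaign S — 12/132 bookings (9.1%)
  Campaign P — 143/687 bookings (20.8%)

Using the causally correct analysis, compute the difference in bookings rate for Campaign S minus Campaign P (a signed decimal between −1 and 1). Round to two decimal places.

Engagement tier satisfies the back-door criterion: it is not a descendant of the campaign, and it blocks the spurious path from campaign to outcome. Adjusting for it (i.e., using the within-engagement tier rates) gives the causal effect.
Adjusting over the population distribution of engagement tier: 0.352·(0.489−0.584) + 0.333·(0.120−0.338) + 0.315·(0.091−0.208) = -0.143.

-0.14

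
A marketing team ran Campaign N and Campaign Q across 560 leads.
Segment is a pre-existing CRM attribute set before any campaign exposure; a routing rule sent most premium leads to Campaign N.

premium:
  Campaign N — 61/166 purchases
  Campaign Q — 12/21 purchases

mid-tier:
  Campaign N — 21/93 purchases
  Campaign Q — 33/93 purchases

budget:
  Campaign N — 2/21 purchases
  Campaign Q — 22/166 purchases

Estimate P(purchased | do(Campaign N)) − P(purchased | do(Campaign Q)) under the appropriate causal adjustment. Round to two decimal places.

-0.12

Here customer segment is a common cause — it drives both which campaign a case falls under and the outcome. The crude comparison mixes populations; the stratum-specific rates are the causally relevant ones.
Adjusting over the population distribution of customer segment: 0.334·(0.367−0.571) + 0.332·(0.226−0.355) + 0.334·(0.095−0.133) = -0.123.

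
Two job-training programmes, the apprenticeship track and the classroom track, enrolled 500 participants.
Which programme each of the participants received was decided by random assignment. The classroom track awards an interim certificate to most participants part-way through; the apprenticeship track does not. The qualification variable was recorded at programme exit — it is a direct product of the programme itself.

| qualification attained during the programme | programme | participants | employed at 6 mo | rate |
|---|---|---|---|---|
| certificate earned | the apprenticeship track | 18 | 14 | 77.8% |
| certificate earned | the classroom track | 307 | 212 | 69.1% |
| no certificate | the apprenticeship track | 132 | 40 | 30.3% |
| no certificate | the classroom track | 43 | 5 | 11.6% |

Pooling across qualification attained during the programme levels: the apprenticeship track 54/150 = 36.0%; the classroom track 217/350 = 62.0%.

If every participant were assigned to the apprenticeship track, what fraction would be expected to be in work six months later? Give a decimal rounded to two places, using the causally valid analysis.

Because the programme influences qualification attained during the programme, qualification attained during the programme is a post-treatment mediator, not a confounder. Stratifying on it would bias the estimate; the causal effect is the crude pooled difference.
So P(outcome | do(the apprenticeship track)) is just the pooled rate for the apprenticeship track: 54/150 = 0.360.

0.36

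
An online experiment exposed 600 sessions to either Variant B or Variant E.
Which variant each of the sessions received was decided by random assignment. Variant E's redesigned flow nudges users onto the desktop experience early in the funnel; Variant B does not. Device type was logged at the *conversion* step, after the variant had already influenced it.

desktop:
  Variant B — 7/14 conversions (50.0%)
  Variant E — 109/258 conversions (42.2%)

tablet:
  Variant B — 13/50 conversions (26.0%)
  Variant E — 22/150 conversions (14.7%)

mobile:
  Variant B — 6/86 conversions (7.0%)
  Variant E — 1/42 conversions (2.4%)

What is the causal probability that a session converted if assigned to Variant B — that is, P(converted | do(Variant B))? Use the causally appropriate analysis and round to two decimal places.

0.17

Because the variant influences device type, device type is a post-treatment mediator, not a confounder. Stratifying on it would bias the estimate; the causal effect is the crude pooled difference.
So P(outcome | do(Variant B)) is just the pooled rate for Variant B: 26/150 = 0.173.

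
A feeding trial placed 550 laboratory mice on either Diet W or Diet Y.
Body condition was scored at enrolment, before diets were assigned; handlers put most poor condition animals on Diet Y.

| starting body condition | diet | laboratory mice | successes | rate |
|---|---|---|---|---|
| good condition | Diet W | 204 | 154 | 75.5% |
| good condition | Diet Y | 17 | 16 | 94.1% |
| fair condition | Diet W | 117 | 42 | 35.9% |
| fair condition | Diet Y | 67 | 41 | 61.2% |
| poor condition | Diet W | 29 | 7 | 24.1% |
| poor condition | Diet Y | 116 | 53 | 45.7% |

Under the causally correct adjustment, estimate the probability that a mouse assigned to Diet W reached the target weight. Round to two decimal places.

0.49

Since starting body condition is a pre-existing factor (not a product of the diet) and it affects the outcome on its own, it is a confounder. The stratified rates, not the pooled rate, identify the causal effect.
Standardising Diet W to the population starting body condition mix: 0.402·154/204 + 0.335·42/117 + 0.264·7/29 = 0.487.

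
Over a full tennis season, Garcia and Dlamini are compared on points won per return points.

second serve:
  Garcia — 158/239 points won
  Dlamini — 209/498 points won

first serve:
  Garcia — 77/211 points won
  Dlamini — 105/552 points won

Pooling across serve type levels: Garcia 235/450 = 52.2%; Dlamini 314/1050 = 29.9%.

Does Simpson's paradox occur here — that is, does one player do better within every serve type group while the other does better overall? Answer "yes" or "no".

Within each serve type level (second serve 66.1% vs 42.0%; first serve 36.5% vs 19.0%), Garcia has the higher rate every time. Pooled: 52.2% vs 29.9% — Garcia has the higher rate overall. They agree.

no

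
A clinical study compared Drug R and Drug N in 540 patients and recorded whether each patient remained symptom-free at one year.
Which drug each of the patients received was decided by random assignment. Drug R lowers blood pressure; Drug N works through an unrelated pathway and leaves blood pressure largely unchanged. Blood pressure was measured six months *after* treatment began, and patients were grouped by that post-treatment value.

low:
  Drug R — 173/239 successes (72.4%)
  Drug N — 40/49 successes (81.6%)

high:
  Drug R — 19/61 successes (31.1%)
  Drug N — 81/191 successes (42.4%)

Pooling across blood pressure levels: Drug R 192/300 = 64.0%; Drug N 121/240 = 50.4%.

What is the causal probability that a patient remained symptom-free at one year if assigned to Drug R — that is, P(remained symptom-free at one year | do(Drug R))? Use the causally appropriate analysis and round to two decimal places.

The blood pressure-specific comparison favours Drug N throughout, but the pooled figures favour Drug R. The question is whether to condition on blood pressure.
Blood pressure here is a post-treatment variable shaped by the drug; conditioning on it would introduce bias rather than remove it. The overall comparison is the causal one.
So P(outcome | do(Drug R)) is just the pooled rate for Drug R: 192/300 = 0.640.

0.64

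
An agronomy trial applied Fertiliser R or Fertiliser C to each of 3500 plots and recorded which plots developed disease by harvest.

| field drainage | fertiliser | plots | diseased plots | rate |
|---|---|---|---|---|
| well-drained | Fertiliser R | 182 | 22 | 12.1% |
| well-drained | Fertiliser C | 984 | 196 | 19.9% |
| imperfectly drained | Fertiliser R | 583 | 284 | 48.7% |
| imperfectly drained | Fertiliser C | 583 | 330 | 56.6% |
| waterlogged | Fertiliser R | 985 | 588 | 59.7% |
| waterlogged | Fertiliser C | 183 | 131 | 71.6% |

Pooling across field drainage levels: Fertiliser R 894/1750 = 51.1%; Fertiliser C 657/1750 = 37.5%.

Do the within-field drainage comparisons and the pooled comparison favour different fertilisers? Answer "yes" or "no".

Within each field drainage level (well-drained 12.1% vs 19.9%; imperfectly drained 48.7% vs 56.6%; waterlogged 59.7% vs 71.6%), Fertiliser R has the lower rate every time. Pooled: 51.1% vs 37.5% — Fertiliser C has the lower rate overall. The two comparisons disagree.

yes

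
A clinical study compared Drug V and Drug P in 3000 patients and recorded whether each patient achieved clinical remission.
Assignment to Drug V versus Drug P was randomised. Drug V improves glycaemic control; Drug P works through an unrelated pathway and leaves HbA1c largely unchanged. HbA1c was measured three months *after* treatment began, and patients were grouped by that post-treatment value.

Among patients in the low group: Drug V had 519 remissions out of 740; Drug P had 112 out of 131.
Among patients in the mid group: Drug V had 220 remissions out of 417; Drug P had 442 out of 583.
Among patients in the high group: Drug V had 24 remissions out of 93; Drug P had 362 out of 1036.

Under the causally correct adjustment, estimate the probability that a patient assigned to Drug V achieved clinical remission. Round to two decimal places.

0.61

The HbA1c-specific comparison favours Drug P throughout, but the pooled figures favour Drug V. The question is whether to condition on HbA1c.
HbA1c lies on the pathway drug → HbA1c → outcome, so adjusting for it blocks the indirect effect. For the total causal effect of drug, use the unadjusted pooled rates.
So P(outcome | do(Drug V)) is just the pooled rate for Drug V: 763/1250 = 0.610.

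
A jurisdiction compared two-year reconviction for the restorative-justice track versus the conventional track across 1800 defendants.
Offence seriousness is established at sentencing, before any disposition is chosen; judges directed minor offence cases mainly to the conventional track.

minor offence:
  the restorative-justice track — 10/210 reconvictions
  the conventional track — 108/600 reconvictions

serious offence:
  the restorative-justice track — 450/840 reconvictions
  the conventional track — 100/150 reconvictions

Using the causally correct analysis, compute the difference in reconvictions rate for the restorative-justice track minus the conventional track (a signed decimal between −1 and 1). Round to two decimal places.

-0.13

The imbalance in offence seriousness arose from how defendants were allocated, not from anything the disposition did; and offence seriousness independently affects the outcome. The pooled gap is confounded — condition on offence seriousness.
Adjusting over the population distribution of offence seriousness: 0.450·(0.048−0.180) + 0.550·(0.536−0.667) = -0.132.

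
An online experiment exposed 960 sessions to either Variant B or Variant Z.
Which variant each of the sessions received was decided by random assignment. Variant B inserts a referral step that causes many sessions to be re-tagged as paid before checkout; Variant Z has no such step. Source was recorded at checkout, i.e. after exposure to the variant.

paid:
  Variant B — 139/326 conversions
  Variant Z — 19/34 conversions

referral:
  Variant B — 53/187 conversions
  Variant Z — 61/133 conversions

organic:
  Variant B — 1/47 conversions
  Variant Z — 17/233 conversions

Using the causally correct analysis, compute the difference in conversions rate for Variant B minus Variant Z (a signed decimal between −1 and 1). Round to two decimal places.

+0.10

Variant Z is higher inside every traffic source stratum but Variant B is higher in aggregate. Whether to stratify depends on how traffic source relates to the variant.
Traffic source is downstream of the variant. One should not condition on a consequence of treatment, so the overall rates are the right comparison.
The causal difference is the pooled difference: 0.345 − 0.242 = +0.102.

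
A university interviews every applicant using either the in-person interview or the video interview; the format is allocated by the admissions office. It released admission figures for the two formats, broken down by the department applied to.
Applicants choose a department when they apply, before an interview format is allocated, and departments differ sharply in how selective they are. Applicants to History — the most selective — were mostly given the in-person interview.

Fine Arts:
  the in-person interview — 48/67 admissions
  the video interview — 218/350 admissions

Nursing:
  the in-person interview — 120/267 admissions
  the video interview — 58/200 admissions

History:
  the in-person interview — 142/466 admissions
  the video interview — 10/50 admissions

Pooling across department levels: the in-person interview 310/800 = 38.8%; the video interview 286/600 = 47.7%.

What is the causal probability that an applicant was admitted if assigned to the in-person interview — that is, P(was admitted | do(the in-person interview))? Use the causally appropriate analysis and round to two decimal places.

0.48

Since department is a pre-existing factor (not a product of the interview format) and it affects the outcome on its own, it is a confounder. The stratified rates, not the pooled rate, identify the causal effect.
Standardising the in-person interview to the population department mix: 0.298·48/67 + 0.334·120/267 + 0.369·142/466 = 0.476.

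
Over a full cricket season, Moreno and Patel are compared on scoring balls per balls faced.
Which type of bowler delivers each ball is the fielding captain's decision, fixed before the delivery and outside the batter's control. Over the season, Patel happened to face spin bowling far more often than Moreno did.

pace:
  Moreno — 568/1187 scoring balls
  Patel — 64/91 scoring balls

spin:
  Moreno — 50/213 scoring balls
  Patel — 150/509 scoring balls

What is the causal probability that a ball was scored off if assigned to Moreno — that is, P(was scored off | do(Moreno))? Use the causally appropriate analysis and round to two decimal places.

The bowling type-specific comparison favours Patel throughout, but the pooled figures favour Moreno. The question is whether to condition on bowling type.
The imbalance in bowling type arose from how balls faced were allocated, not from anything the player did; and bowling type independently affects the outcome. The pooled gap is confounded — condition on bowling type.
Standardising Moreno to the population bowling type mix: 0.639·568/1187 + 0.361·50/213 = 0.391.

0.39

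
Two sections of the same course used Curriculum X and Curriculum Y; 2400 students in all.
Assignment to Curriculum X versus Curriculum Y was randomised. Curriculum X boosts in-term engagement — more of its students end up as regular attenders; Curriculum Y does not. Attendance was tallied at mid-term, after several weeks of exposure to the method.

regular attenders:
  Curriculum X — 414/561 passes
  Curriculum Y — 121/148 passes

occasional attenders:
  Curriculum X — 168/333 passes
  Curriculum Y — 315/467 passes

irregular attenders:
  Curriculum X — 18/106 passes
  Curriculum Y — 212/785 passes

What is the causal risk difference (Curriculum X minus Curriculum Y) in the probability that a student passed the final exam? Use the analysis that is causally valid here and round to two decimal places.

Curriculum Y is higher inside every mid-term attendance stratum but Curriculum X is higher in aggregate. Whether to stratify depends on how mid-term attendance relates to the teaching method.
Because the teaching method influences mid-term attendance, mid-term attendance is a post-treatment mediator, not a confounder. Stratifying on it would bias the estimate; the causal effect is the crude pooled difference.
The causal difference is the pooled difference: 0.600 − 0.463 = +0.137.

+0.14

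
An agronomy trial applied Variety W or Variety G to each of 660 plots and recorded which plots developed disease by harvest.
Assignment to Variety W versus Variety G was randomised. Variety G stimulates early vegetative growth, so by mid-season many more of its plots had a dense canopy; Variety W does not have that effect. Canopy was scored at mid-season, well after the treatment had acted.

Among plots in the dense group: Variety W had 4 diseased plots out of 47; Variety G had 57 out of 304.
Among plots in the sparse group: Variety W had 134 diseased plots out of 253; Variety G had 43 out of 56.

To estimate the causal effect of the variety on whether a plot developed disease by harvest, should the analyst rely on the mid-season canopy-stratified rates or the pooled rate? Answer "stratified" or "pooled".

pooled

Mid-season canopy is downstream of the variety. One should not condition on a consequence of treatment, so the overall rates are the right comparison.
Pooled: Variety W 46.0% vs Variety G 27.8%; Variety G is lower overall.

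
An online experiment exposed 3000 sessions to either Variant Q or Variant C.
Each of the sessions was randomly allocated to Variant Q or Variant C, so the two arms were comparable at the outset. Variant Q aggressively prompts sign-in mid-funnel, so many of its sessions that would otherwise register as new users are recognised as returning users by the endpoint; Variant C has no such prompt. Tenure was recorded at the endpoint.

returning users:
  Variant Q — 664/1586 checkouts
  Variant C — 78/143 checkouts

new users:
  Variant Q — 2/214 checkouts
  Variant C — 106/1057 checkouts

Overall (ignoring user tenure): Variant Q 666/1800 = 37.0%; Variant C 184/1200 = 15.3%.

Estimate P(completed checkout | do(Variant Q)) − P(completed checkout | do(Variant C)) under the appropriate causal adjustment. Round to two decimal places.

The distribution of user tenure is itself part of what the variant does — it is an intermediate outcome. Holding it fixed would remove that part of the effect; the total effect is the pooled difference.
The causal difference is the pooled difference: 0.370 − 0.153 = +0.217.

+0.22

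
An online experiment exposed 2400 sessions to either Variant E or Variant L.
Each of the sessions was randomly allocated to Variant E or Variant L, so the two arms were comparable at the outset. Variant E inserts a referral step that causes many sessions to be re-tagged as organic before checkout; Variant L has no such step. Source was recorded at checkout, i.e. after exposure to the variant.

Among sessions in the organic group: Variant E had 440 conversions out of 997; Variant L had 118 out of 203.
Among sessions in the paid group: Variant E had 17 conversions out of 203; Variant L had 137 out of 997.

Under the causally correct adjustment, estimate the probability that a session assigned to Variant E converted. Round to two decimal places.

Traffic source is recorded after the variant and is itself shifted by it — it sits on the causal path from variant to outcome. Conditioning on a mediator would strip out part of the effect we want; the pooled comparison gives the total causal effect.
So P(outcome | do(Variant E)) is just the pooled rate for Variant E: 457/1200 = 0.381.

0.38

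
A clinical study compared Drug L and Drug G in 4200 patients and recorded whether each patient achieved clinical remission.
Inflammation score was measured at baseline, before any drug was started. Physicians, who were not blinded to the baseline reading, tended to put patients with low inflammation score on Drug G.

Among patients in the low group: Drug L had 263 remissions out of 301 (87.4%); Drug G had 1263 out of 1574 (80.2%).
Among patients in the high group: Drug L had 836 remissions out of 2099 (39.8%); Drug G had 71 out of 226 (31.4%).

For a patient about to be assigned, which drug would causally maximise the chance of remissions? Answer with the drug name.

The inflammation score-specific comparison favours Drug L throughout, but the pooled figures favour Drug G. The question is whether to condition on inflammation score.
The imbalance in inflammation score arose from how patients were allocated, not from anything the drug did; and inflammation score independently affects the outcome. The pooled gap is confounded — condition on inflammation score.
Within each level — low: 87.4% vs 80.2%; high: 39.8% vs 31.4% — Drug L is higher every time.

Drug L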